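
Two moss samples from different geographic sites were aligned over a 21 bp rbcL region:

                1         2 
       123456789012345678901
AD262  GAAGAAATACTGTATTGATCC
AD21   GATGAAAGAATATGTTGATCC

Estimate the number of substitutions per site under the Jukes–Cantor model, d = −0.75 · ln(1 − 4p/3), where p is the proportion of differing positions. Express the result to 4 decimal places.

Differing sites — 3:A/T; 8:T/G; 10:C/A; 12:G/A; 14:A/G.
p = 5/21 = 0.238095.
d = −0.75 · ln(1 − (4/3)·0.238095) = −0.75 · ln(0.682540) = −0.75 · (-0.381934) = 0.2865.

0.2865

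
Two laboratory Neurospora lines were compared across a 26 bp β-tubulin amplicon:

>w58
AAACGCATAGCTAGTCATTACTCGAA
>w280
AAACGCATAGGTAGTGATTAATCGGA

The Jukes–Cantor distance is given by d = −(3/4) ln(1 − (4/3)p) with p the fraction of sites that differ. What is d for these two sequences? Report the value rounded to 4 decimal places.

0.1722

Mismatches occur at site 11 (C→G), site 16 (C→G), site 21 (C→A), site 25 (A→G).
p = 4/26 = 0.153846.
d = −0.75 · ln(1 − (4/3)·0.153846) = −0.75 · ln(0.794872) = −0.75 · (-0.229574) = 0.1722.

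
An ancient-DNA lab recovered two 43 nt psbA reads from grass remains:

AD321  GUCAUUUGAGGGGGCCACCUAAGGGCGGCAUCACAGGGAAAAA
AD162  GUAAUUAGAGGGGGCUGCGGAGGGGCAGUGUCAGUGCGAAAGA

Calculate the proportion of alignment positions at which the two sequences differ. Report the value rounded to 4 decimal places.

Differing sites — 3:C/A; 7:U/A; 16:C/U; 17:A/G; 19:C/G; 20:U/G; 22:A/G; 27:G/A; 29:C/U; 30:A/G; 34:C/G; 35:A/U; 37:G/C; 42:A/G.
There are 14 differences over 43 sites, so p = 14/43 = 0.3256.

0.3256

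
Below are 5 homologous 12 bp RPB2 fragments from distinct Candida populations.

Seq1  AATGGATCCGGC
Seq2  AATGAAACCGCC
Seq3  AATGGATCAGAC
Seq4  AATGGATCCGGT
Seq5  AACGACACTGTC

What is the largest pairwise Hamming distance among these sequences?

7

Pairwise Hamming distances:
  Seq1 vs Seq2: 3
  Seq1 vs Seq3: 2
  Seq1 vs Seq4: 1
  Seq1 vs Seq5: 6
  Seq2 vs Seq3: 4
  Seq2 vs Seq4: 4
  Seq2 vs Seq5: 4
  Seq3 vs Seq4: 3
  Seq3 vs Seq5: 6
  Seq4 vs Seq5: 7
The largest is 7, between Seq4 and Seq5.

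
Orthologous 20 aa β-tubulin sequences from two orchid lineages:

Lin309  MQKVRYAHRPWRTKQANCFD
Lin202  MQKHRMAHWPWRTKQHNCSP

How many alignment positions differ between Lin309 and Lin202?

6

Mismatches occur at site 4 (V/H), site 6 (Y/M), site 9 (R/W), site 16 (A/H), site 19 (F/S), site 20 (D/P).
That gives 6 mismatches out of 20 aligned sites, so the Hamming distance is 6.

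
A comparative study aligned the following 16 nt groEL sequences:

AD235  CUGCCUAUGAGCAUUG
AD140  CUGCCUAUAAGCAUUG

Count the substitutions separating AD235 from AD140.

A single mismatch occurs at site 9 (G↔A).
That gives 1 mismatch out of 16 aligned sites, so the Hamming distance is 1.

1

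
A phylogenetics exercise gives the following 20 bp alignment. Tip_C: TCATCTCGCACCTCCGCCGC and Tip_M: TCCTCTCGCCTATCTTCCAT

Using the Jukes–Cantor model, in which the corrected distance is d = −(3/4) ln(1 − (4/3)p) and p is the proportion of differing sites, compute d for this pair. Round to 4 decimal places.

The sequences differ at positions 3 (A/C), 10 (A/C), 11 (C/T), 12 (C/A), 15 (C/T), 16 (G/T), 19 (G/A), 20 (C/T).
p = 8/20 = 0.400000.
d = −0.75 · ln(1 − (4/3)·0.400000) = −0.75 · ln(0.466667) = −0.75 · (-0.762139) = 0.5716.

0.5716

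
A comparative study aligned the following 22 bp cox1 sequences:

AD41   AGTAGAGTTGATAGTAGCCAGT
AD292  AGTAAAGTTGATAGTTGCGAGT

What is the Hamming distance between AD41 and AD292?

3

Mismatches occur at site 5 (G/A), site 16 (A/T), site 19 (C/G).
That gives 3 mismatches out of 22 aligned sites, so the Hamming distance is 3.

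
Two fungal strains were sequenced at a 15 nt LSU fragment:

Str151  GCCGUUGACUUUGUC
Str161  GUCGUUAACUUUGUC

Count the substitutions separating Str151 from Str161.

2

The sequences differ at positions 2 (C/U), 7 (G/A).
That gives 2 mismatches out of 15 aligned sites, so the Hamming distance is 2.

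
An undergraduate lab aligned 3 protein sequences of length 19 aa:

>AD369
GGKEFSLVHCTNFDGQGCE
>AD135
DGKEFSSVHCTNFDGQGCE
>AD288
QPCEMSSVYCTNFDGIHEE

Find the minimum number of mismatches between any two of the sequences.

Pairwise Hamming distances:
  AD369 vs AD135: 2
  AD369 vs AD288: 9
  AD135 vs AD288: 8
The smallest is 2, between AD369 and AD135.

2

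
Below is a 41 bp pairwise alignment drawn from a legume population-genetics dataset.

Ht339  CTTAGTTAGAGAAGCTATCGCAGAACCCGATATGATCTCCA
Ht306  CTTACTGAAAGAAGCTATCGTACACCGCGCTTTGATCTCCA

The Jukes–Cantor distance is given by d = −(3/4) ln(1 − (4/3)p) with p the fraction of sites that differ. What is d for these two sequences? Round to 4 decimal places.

0.2597

Mismatches occur at site 5 (G/C), site 7 (T/G), site 9 (G/A), site 21 (C/T), site 23 (G/C), site 25 (A/C), site 27 (C/G), site 30 (A/C), site 32 (A/T).
p = 9/41 = 0.219512.
d = −0.75 · ln(1 − (4/3)·0.219512) = −0.75 · ln(0.707317) = −0.75 · (-0.346276) = 0.2597.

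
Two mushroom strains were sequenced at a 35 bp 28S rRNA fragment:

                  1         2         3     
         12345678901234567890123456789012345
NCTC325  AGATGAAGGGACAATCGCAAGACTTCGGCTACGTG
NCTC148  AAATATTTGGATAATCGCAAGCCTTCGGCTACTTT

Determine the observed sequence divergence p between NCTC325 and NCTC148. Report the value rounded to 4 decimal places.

Differing sites — 2:G/A; 5:G/A; 6:A/T; 7:A/T; 8:G/T; 12:C/T; 22:A/C; 33:G/T; 35:G/T.
There are 9 differences over 35 sites, so p = 9/35 = 0.2571.

0.2571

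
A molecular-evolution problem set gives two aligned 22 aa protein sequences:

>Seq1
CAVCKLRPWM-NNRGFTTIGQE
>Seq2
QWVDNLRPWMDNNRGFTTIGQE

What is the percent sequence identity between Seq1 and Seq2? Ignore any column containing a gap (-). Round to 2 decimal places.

Excluding the 1 gap column leaves 21 comparable sites.
The sequences differ at positions 1 (C/Q), 2 (A/W), 4 (C/D), 5 (K/N).
17 of the 21 comparable sites match, so the percent identity is 17/21 × 100 = 80.95%.

80.95%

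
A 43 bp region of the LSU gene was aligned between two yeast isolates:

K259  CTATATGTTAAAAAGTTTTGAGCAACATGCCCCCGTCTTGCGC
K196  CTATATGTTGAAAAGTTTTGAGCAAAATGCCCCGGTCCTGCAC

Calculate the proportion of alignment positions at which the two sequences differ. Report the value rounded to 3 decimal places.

0.116

Mismatches occur at site 10 (A/G), site 26 (C/A), site 34 (C/G), site 38 (T/C), site 42 (G/A).
There are 5 differences over 43 sites, so p = 5/43 = 0.116.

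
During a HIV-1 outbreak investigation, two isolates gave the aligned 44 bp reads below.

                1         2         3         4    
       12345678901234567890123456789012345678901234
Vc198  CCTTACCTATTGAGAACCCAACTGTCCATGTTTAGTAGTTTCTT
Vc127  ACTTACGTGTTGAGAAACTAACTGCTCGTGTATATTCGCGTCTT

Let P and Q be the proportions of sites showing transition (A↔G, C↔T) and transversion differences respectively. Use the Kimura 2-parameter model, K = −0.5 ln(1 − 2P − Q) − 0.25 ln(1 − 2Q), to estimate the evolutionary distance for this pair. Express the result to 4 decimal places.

0.3784

Differing sites — 1:C/A (Tv); 7:C/G (Tv); 9:A/G (Ti); 17:C/A (Tv); 19:C/T (Ti); 25:T/C (Ti); 26:C/T (Ti); 28:A/G (Ti); 32:T/A (Tv); 35:G/T (Tv); 37:A/C (Tv); 39:T/C (Ti); 40:T/G (Tv).
Of the 13 differences, 6 transitions and 7 transversions over 44 sites: P = 6/44 = 0.136364, Q = 7/44 = 0.159091.
d = −0.5·ln(0.568181) − 0.25·ln(0.681818) = −0.5·(-0.565315) − 0.25·(-0.382993) = 0.3784.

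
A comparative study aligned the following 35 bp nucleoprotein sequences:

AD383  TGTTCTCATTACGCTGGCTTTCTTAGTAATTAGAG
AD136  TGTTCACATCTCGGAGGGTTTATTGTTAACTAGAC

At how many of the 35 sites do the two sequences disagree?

The sequences differ at positions 6 (T/A), 10 (T/C), 11 (A/T), 14 (C/G), 15 (T/A), 18 (C/G), 22 (C/A), 25 (A/G), 26 (G/T), 30 (T/C), 35 (G/C).
That gives 11 mismatches out of 35 aligned sites, so the Hamming distance is 11.

11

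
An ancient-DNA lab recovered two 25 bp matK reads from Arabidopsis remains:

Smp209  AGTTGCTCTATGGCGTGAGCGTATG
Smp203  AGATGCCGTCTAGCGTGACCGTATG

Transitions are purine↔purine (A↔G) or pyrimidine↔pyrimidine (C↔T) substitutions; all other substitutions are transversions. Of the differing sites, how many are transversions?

The sequences differ at positions 3 (T/A, transversion), 7 (T/C, transition), 8 (C/G, transversion), 10 (A/C, transversion), 12 (G/A, transition), 19 (G/C, transversion).
Of the 6 differences, 2 transitions and 4 transversions, so the answer is 4.

4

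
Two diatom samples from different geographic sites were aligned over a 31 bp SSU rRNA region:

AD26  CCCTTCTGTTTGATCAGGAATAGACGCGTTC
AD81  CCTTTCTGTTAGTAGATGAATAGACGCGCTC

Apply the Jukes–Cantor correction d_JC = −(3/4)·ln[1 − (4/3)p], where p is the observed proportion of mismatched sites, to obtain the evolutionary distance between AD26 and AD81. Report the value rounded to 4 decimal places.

Differing sites — 3:C/T; 11:T/A; 13:A/T; 14:T/A; 15:C/G; 17:G/T; 29:T/C.
p = 7/31 = 0.225806.
d = −0.75 · ln(1 − (4/3)·0.225806) = −0.75 · ln(0.698925) = −0.75 · (-0.358212) = 0.2687.

0.2687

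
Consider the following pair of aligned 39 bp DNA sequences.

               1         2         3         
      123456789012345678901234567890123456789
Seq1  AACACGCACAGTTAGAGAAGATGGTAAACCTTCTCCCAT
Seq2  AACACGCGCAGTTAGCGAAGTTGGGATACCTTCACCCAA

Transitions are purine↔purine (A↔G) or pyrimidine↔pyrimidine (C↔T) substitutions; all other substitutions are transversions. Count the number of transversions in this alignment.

6

Differing sites — 8:A/G (Ti); 16:A/C (Tv); 21:A/T (Tv); 25:T/G (Tv); 27:A/T (Tv); 34:T/A (Tv); 39:T/A (Tv).
Of the 7 differences, 1 transition and 6 transversions, so the answer is 6.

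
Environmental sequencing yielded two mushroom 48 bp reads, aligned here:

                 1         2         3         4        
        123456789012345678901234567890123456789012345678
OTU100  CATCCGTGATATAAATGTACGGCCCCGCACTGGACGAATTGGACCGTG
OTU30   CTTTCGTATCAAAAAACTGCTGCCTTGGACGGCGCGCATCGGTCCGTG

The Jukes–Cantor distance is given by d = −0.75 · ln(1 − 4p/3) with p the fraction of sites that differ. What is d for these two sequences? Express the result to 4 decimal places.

0.5627

The sequences differ at positions 2 (A/T), 4 (C/T), 8 (G/A), 9 (A/T), 10 (T/C), 12 (T/A), 16 (T/A), 17 (G/C), 19 (A/G), 21 (G/T), 25 (C/T), 26 (C/T), 28 (C/G), 31 (T/G), 33 (G/C), 34 (A/G), 37 (A/C), 40 (T/C), 43 (A/T).
p = 19/48 = 0.395833.
d = −0.75 · ln(1 − (4/3)·0.395833) = −0.75 · ln(0.472223) = −0.75 · (-0.750304) = 0.5627.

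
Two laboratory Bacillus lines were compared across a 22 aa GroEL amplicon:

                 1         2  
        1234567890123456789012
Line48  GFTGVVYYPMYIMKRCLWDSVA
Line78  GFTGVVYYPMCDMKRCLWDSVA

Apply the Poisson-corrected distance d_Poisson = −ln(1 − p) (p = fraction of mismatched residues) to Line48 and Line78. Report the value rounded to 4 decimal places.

Mismatches occur at site 11 (Y↔C), site 12 (I↔D).
p = 2/22 = 0.090909.
d = −ln(1 − 0.090909) = −ln(0.909091) = 0.0953.

0.0953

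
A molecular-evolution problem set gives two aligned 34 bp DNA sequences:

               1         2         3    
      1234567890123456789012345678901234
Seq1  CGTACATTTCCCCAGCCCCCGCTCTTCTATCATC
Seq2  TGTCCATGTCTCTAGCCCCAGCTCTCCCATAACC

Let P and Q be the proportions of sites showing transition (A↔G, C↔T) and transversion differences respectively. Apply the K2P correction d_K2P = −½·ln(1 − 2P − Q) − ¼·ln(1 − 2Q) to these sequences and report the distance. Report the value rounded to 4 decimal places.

0.3851

The sequences differ at positions 1 (C/T, transition), 4 (A/C, transversion), 8 (T/G, transversion), 11 (C/T, transition), 13 (C/T, transition), 20 (C/A, transversion), 26 (T/C, transition), 28 (T/C, transition), 31 (C/A, transversion), 33 (T/C, transition).
Of the 10 differences, 6 transitions and 4 transversions over 34 sites: P = 6/34 = 0.176471, Q = 4/34 = 0.117647.
d = −0.5·ln(0.529411) − 0.25·ln(0.764706) = −0.5·(-0.635990) − 0.25·(-0.268264) = 0.3851.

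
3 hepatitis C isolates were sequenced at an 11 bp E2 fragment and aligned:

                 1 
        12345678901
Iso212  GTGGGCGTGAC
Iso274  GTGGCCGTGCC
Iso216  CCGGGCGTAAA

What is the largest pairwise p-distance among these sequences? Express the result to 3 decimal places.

0.545

Pairwise Hamming distances:
  Iso212 vs Iso274: 2
  Iso212 vs Iso216: 4
  Iso274 vs Iso216: 6
The largest is 6 mismatches, between Iso274 and Iso216; p = 6/11 = 0.545.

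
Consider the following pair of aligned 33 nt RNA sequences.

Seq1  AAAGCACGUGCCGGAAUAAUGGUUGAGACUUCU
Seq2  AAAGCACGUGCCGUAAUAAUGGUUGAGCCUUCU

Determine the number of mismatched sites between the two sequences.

2

Mismatches occur at site 14 (G↔U), site 28 (A↔C).
That gives 2 mismatches out of 33 aligned sites, so the Hamming distance is 2.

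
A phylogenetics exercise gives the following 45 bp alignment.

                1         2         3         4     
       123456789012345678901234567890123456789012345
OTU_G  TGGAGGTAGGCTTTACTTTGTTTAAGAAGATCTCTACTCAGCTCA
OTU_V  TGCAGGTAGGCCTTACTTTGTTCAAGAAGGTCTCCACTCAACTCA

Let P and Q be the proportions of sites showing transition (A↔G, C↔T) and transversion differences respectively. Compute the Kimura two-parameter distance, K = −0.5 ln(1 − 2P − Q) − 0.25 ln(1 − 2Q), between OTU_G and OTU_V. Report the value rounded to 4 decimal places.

Differing sites — 3:G/C (Tv); 12:T/C (Ti); 23:T/C (Ti); 30:A/G (Ti); 35:T/C (Ti); 41:G/A (Ti).
Of the 6 differences, 5 transitions and 1 transversion over 45 sites: P = 5/45 = 0.111111, Q = 1/45 = 0.022222.
d = −0.5·ln(0.755556) − 0.25·ln(0.955556) = −0.5·(-0.280301) − 0.25·(-0.045462) = 0.1515.

0.1515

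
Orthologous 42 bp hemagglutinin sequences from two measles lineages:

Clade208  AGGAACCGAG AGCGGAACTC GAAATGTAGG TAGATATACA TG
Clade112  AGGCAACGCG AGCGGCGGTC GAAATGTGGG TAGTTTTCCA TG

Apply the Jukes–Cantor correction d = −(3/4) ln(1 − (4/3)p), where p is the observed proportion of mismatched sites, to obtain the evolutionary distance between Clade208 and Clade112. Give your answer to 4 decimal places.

0.2865

Mismatches occur at site 4 (A↔C), site 6 (C↔A), site 9 (A↔C), site 16 (A↔C), site 17 (A↔G), site 18 (C↔G), site 28 (A↔G), site 34 (A↔T), site 36 (A↔T), site 38 (A↔C).
p = 10/42 = 0.238095.
d = −0.75 · ln(1 − (4/3)·0.238095) = −0.75 · ln(0.682540) = −0.75 · (-0.381934) = 0.2865.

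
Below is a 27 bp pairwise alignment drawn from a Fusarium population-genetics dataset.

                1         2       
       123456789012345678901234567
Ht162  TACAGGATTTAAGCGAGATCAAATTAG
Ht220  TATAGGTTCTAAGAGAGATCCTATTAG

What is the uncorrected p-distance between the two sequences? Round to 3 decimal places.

The sequences differ at positions 3 (C/T), 7 (A/T), 9 (T/C), 14 (C/A), 21 (A/C), 22 (A/T).
There are 6 differences over 27 sites, so p = 6/27 = 0.222.

0.222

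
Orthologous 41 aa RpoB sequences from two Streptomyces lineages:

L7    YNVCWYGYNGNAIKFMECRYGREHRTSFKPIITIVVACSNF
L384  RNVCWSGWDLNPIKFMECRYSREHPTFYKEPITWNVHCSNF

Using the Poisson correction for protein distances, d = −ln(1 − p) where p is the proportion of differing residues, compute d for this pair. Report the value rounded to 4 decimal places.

The sequences differ at positions 1 (Y/R), 6 (Y/S), 8 (Y/W), 9 (N/D), 10 (G/L), 12 (A/P), 21 (G/S), 25 (R/P), 27 (S/F), 28 (F/Y), 30 (P/E), 31 (I/P), 34 (I/W), 35 (V/N), 37 (A/H).
p = 15/41 = 0.365854.
d = −ln(1 − 0.365854) = −ln(0.634146) = 0.4555.

0.4555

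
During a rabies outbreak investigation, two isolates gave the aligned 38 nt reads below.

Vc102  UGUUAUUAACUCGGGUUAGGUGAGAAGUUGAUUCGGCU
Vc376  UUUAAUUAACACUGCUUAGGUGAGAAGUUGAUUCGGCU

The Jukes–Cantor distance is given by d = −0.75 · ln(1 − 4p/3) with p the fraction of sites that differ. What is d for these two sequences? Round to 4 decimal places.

Differing sites — 2:G/U; 4:U/A; 11:U/A; 13:G/U; 15:G/C.
p = 5/38 = 0.131579.
d = −0.75 · ln(1 − (4/3)·0.131579) = −0.75 · ln(0.824561) = −0.75 · (-0.192904) = 0.1447.

0.1447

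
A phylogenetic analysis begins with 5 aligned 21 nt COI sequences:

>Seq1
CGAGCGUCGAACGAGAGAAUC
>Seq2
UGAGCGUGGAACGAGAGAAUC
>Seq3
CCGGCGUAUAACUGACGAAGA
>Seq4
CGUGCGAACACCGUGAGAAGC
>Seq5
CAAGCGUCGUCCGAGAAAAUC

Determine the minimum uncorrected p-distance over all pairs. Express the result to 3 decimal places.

Pairwise Hamming distances:
  Seq1 vs Seq2: 2
  Seq1 vs Seq3: 10
  Seq1 vs Seq4: 7
  Seq1 vs Seq5: 4
  Seq2 vs Seq3: 11
  Seq2 vs Seq4: 8
  Seq2 vs Seq5: 6
  Seq3 vs Seq4: 10
  Seq3 vs Seq5: 13
  Seq4 vs Seq5: 9
The smallest is 2 mismatches, between Seq1 and Seq2; p = 2/21 = 0.095.

0.095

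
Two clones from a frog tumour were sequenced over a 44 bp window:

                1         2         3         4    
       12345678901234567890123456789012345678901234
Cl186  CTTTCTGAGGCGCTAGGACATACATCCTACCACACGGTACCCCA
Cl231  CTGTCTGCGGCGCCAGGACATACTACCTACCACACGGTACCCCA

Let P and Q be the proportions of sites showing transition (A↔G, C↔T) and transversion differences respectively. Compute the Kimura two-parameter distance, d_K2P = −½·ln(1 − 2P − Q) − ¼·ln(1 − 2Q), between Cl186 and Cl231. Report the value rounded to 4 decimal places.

The sequences differ at positions 3 (T/G, transversion), 8 (A/C, transversion), 14 (T/C, transition), 24 (A/T, transversion), 25 (T/A, transversion).
Of the 5 differences, 1 transition and 4 transversions over 44 sites: P = 1/44 = 0.022727, Q = 4/44 = 0.090909.
d = −0.5·ln(0.863637) − 0.25·ln(0.818182) = −0.5·(-0.146603) − 0.25·(-0.200670) = 0.1235.

0.1235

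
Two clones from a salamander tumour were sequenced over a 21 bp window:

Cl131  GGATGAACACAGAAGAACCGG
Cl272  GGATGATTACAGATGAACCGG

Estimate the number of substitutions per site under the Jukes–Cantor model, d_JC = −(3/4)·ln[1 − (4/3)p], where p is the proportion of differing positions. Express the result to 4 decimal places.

0.1585

The sequences differ at positions 7 (A/T), 8 (C/T), 14 (A/T).
p = 3/21 = 0.142857.
d = −0.75 · ln(1 − (4/3)·0.142857) = −0.75 · ln(0.809524) = −0.75 · (-0.211309) = 0.1585.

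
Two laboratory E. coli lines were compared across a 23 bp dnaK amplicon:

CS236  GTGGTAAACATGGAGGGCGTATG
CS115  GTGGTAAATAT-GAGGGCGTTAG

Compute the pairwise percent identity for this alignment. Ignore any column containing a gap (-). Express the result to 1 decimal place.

86.4%

Excluding the 1 gap column leaves 22 comparable sites.
Differing sites — 9:C/T; 21:A/T; 22:T/A.
19 of the 22 comparable sites match, so the percent identity is 19/22 × 100 = 86.4%.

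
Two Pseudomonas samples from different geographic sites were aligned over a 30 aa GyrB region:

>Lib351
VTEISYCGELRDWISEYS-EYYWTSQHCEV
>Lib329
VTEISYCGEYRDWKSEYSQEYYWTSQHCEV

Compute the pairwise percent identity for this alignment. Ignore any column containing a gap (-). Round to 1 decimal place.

93.1%

Excluding the 1 gap column leaves 29 comparable sites.
The sequences differ at positions 10 (L/Y), 14 (I/K).
27 of the 29 comparable sites match, so the percent identity is 27/29 × 100 = 93.1%.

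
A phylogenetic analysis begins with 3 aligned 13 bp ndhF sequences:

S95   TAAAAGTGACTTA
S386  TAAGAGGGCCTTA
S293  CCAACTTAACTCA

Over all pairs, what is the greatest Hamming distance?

9

Pairwise Hamming distances:
  S95 vs S386: 3
  S95 vs S293: 6
  S386 vs S293: 9
The largest is 9, between S386 and S293.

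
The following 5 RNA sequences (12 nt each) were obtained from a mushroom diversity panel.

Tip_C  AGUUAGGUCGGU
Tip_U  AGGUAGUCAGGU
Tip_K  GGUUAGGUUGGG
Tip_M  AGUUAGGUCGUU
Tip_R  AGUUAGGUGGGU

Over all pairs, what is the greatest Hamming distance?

6

Pairwise Hamming distances:
  Tip_C vs Tip_U: 4
  Tip_C vs Tip_K: 3
  Tip_C vs Tip_M: 1
  Tip_C vs Tip_R: 1
  Tip_U vs Tip_K: 6
  Tip_U vs Tip_M: 5
  Tip_U vs Tip_R: 4
  Tip_K vs Tip_M: 4
  Tip_K vs Tip_R: 3
  Tip_M vs Tip_R: 2
The largest is 6, between Tip_U and Tip_K.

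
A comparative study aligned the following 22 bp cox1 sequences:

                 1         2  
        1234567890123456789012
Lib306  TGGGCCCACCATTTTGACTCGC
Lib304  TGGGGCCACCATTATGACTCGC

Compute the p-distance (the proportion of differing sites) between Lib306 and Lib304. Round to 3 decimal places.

0.091

Mismatches occur at site 5 (C↔G), site 14 (T↔A).
There are 2 differences over 22 sites, so p = 2/22 = 0.091.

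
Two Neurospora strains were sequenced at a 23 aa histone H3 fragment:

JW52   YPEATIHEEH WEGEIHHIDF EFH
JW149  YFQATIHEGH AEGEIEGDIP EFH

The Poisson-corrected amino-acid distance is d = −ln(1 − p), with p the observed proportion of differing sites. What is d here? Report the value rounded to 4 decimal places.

The sequences differ at positions 2 (P/F), 3 (E/Q), 9 (E/G), 11 (W/A), 16 (H/E), 17 (H/G), 18 (I/D), 19 (D/I), 20 (F/P).
p = 9/23 = 0.391304.
d = −ln(1 − 0.391304) = −ln(0.608696) = 0.4964.

0.4964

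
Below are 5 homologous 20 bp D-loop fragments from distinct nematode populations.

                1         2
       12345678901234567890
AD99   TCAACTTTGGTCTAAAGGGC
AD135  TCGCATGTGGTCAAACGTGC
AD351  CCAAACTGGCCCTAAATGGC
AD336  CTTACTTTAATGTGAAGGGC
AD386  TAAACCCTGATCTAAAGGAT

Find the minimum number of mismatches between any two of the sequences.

6

Pairwise Hamming distances:
  AD99 vs AD135: 7
  AD99 vs AD351: 7
  AD99 vs AD336: 7
  AD99 vs AD386: 6
  AD135 vs AD351: 12
  AD135 vs AD336: 13
  AD135 vs AD386: 12
  AD351 vs AD336: 11
  AD351 vs AD386: 10
  AD336 vs AD386: 10
The smallest is 6, between AD99 and AD386.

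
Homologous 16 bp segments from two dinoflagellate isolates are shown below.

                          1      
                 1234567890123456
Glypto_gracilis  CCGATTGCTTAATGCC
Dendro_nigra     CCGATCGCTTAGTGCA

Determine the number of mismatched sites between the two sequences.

3

Mismatches occur at site 6 (T/C), site 12 (A/G), site 16 (C/A).
That gives 3 mismatches out of 16 aligned sites, so the Hamming distance is 3.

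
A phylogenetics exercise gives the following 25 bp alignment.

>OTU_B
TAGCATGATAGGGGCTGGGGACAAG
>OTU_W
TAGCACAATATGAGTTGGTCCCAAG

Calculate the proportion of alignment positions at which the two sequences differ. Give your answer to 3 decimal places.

The sequences differ at positions 6 (T/C), 7 (G/A), 11 (G/T), 13 (G/A), 15 (C/T), 19 (G/T), 20 (G/C), 21 (A/C).
There are 8 differences over 25 sites, so p = 8/25 = 0.320.

0.320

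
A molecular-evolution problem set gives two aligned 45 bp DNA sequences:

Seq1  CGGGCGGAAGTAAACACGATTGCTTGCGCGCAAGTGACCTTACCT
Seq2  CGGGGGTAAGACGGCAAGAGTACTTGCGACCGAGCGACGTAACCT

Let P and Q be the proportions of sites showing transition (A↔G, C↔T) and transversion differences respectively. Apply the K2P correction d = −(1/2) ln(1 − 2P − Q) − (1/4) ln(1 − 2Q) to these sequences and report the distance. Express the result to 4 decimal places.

0.4408

Differing sites — 5:C/G (Tv); 7:G/T (Tv); 11:T/A (Tv); 12:A/C (Tv); 13:A/G (Ti); 14:A/G (Ti); 17:C/A (Tv); 20:T/G (Tv); 22:G/A (Ti); 29:C/A (Tv); 30:G/C (Tv); 32:A/G (Ti); 35:T/C (Ti); 39:C/G (Tv); 41:T/A (Tv).
Of the 15 differences, 5 transitions and 10 transversions over 45 sites: P = 5/45 = 0.111111, Q = 10/45 = 0.222222.
d = −0.5·ln(0.555556) − 0.25·ln(0.555556) = −0.5·(-0.587786) − 0.25·(-0.587786) = 0.4408.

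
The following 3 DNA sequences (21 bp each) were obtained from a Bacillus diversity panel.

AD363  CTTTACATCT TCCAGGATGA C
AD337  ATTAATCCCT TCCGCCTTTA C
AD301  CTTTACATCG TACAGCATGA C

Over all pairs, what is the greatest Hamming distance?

Pairwise Hamming distances:
  AD363 vs AD337: 10
  AD363 vs AD301: 3
  AD337 vs AD301: 11
The largest is 11, between AD337 and AD301.

11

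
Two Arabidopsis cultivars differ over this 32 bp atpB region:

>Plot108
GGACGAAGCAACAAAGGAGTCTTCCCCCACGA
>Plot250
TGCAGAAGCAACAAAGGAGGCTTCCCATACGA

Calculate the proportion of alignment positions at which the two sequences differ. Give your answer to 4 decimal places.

Mismatches occur at site 1 (G→T), site 3 (A→C), site 4 (C→A), site 20 (T→G), site 27 (C→A), site 28 (C→T).
There are 6 differences over 32 sites, so p = 6/32 = 0.1875.

0.1875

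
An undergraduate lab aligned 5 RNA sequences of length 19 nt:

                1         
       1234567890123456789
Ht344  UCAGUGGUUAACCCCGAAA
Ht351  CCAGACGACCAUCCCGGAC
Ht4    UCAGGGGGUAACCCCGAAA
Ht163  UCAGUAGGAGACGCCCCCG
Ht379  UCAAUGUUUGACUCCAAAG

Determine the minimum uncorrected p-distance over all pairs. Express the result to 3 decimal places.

0.105

Pairwise Hamming distances:
  Ht344 vs Ht351: 9
  Ht344 vs Ht4: 2
  Ht344 vs Ht163: 9
  Ht344 vs Ht379: 6
  Ht351 vs Ht4: 9
  Ht351 vs Ht163: 12
  Ht351 vs Ht379: 13
  Ht4 vs Ht163: 9
  Ht4 vs Ht379: 8
  Ht163 vs Ht379: 9
The smallest is 2 mismatches, between Ht344 and Ht4; p = 2/19 = 0.105.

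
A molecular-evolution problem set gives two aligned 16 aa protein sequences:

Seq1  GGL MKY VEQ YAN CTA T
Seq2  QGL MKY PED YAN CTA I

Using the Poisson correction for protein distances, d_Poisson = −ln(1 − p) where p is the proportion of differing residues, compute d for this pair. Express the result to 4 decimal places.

0.2877

Mismatches occur at site 1 (G→Q), site 7 (V→P), site 9 (Q→D), site 16 (T→I).
p = 4/16 = 0.250000.
d = −ln(1 − 0.250000) = −ln(0.750000) = 0.2877.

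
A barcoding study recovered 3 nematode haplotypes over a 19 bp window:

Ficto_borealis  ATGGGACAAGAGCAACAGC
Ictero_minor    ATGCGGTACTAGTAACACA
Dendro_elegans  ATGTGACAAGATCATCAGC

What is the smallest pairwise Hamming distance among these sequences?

Pairwise Hamming distances:
  Ficto_borealis vs Ictero_minor: 8
  Ficto_borealis vs Dendro_elegans: 3
  Ictero_minor vs Dendro_elegans: 10
The smallest is 3, between Ficto_borealis and Dendro_elegans.

3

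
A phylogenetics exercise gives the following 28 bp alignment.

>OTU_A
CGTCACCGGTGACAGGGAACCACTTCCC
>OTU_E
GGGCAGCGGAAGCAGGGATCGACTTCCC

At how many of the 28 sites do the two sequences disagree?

Differing sites — 1:C/G; 3:T/G; 6:C/G; 10:T/A; 11:G/A; 12:A/G; 19:A/T; 21:C/G.
That gives 8 mismatches out of 28 aligned sites, so the Hamming distance is 8.

8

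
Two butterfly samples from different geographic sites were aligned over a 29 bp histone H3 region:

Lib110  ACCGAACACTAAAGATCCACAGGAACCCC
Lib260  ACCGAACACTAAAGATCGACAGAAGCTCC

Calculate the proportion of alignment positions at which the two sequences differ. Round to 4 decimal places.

Mismatches occur at site 18 (C/G), site 23 (G/A), site 25 (A/G), site 27 (C/T).
There are 4 differences over 29 sites, so p = 4/29 = 0.1379.

0.1379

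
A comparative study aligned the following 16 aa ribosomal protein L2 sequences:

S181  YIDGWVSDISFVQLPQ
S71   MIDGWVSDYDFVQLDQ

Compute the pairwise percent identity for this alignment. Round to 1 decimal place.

Differing sites — 1:Y/M; 9:I/Y; 10:S/D; 15:P/D.
12 of the 16 sites match, so the percent identity is 12/16 × 100 = 75.0%.

75.0%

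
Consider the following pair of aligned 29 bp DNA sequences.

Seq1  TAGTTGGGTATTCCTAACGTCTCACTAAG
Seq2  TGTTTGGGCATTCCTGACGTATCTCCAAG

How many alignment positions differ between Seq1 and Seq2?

Mismatches occur at site 2 (A/G), site 3 (G/T), site 9 (T/C), site 16 (A/G), site 21 (C/A), site 24 (A/T), site 26 (T/C).
That gives 7 mismatches out of 29 aligned sites, so the Hamming distance is 7.

7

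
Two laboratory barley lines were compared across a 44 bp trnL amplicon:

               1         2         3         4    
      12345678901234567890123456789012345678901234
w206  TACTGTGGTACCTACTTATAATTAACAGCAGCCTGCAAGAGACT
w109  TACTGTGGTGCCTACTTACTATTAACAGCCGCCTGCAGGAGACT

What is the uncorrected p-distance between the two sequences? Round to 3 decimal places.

0.114

The sequences differ at positions 10 (A/G), 19 (T/C), 20 (A/T), 30 (A/C), 38 (A/G).
There are 5 differences over 44 sites, so p = 5/44 = 0.114.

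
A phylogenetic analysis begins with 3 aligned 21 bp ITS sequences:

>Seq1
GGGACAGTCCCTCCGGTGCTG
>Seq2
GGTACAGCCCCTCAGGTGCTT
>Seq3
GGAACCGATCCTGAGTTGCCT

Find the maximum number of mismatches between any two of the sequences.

9

Pairwise Hamming distances:
  Seq1 vs Seq2: 4
  Seq1 vs Seq3: 9
  Seq2 vs Seq3: 7
The largest is 9, between Seq1 and Seq3.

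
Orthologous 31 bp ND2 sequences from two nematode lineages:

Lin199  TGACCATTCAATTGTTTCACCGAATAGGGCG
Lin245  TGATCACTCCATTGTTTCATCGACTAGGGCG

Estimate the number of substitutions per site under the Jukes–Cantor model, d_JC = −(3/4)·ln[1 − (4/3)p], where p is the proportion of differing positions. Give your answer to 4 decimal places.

The sequences differ at positions 4 (C/T), 7 (T/C), 10 (A/C), 20 (C/T), 24 (A/C).
p = 5/31 = 0.161290.
d = −0.75 · ln(1 − (4/3)·0.161290) = −0.75 · ln(0.784947) = −0.75 · (-0.242139) = 0.1816.

0.1816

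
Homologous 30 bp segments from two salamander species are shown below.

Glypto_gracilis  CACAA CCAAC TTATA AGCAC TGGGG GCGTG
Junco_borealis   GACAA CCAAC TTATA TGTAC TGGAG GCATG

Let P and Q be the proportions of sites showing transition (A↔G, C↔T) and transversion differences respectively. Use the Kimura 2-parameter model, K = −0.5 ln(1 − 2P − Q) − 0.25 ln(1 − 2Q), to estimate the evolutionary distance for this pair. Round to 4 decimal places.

0.1909

Mismatches occur at site 1 (C→G, transversion), site 16 (A→T, transversion), site 18 (C→T, transition), site 24 (G→A, transition), site 28 (G→A, transition).
Of the 5 differences, 3 transitions and 2 transversions over 30 sites: P = 3/30 = 0.100000, Q = 2/30 = 0.066667.
d = −0.5·ln(0.733333) − 0.25·ln(0.866666) = −0.5·(-0.310155) − 0.25·(-0.143102) = 0.1909.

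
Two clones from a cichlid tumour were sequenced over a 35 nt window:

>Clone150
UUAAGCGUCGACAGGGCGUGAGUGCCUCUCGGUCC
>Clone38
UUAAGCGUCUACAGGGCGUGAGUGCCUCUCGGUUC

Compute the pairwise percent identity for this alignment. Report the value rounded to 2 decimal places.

The sequences differ at positions 10 (G/U), 34 (C/U).
33 of the 35 sites match, so the percent identity is 33/35 × 100 = 94.29%.

94.29%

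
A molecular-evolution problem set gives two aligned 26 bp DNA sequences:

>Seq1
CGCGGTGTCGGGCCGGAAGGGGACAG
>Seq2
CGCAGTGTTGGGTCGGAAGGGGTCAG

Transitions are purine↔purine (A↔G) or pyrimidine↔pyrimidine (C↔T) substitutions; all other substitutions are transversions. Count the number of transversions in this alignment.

1

Differing sites — 4:G/A (Ti); 9:C/T (Ti); 13:C/T (Ti); 23:A/T (Tv).
Of the 4 differences, 3 transitions and 1 transversion, so the answer is 1.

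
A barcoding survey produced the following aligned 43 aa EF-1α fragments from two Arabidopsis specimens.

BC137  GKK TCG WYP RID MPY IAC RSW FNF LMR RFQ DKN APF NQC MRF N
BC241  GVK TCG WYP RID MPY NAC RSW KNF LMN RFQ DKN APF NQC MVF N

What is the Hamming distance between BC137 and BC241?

5

Mismatches occur at site 2 (K→V), site 16 (I→N), site 22 (F→K), site 27 (R→N), site 41 (R→V).
That gives 5 mismatches out of 43 aligned sites, so the Hamming distance is 5.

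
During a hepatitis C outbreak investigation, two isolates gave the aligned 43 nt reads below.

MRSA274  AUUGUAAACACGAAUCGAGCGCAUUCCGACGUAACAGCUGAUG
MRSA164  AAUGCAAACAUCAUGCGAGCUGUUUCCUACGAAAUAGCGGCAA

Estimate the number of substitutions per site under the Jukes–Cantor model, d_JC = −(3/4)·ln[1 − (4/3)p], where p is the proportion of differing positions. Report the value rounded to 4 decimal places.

Mismatches occur at site 2 (U/A), site 5 (U/C), site 11 (C/U), site 12 (G/C), site 14 (A/U), site 15 (U/G), site 21 (G/U), site 22 (C/G), site 23 (A/U), site 28 (G/U), site 32 (U/A), site 35 (C/U), site 39 (U/G), site 41 (A/C), site 42 (U/A), site 43 (G/A).
p = 16/43 = 0.372093.
d = −0.75 · ln(1 − (4/3)·0.372093) = −0.75 · ln(0.503876) = −0.75 · (-0.685425) = 0.5141.

0.5141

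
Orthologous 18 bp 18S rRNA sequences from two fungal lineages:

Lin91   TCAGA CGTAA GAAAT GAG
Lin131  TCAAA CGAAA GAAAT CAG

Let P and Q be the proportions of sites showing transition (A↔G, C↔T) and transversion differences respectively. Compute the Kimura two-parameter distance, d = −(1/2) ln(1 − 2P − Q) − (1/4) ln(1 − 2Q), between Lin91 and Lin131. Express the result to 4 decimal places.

Mismatches occur at site 4 (G→A, transition), site 8 (T→A, transversion), site 16 (G→C, transversion).
Of the 3 differences, 1 transition and 2 transversions over 18 sites: P = 1/18 = 0.055556, Q = 2/18 = 0.111111.
d = −0.5·ln(0.777777) − 0.25·ln(0.777778) = −0.5·(-0.251315) − 0.25·(-0.251314) = 0.1885.

0.1885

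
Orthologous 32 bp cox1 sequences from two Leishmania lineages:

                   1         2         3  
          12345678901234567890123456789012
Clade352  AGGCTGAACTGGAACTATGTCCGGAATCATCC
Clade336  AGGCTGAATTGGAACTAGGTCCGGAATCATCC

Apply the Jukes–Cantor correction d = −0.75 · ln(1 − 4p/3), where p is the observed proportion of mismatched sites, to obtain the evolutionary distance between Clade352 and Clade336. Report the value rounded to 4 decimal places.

0.0653

Mismatches occur at site 9 (C/T), site 18 (T/G).
p = 2/32 = 0.062500.
d = −0.75 · ln(1 − (4/3)·0.062500) = −0.75 · ln(0.916667) = −0.75 · (-0.087011) = 0.0653.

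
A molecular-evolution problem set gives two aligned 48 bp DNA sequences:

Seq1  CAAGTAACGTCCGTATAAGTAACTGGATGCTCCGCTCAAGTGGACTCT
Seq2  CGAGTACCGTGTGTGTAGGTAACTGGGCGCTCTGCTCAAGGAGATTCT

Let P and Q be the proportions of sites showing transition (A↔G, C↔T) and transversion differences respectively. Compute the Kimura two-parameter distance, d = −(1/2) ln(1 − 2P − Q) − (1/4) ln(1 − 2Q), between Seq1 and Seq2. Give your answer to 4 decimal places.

0.3211

Differing sites — 2:A/G (Ti); 7:A/C (Tv); 11:C/G (Tv); 12:C/T (Ti); 15:A/G (Ti); 18:A/G (Ti); 27:A/G (Ti); 28:T/C (Ti); 33:C/T (Ti); 41:T/G (Tv); 42:G/A (Ti); 45:C/T (Ti).
Of the 12 differences, 9 transitions and 3 transversions over 48 sites: P = 9/48 = 0.187500, Q = 3/48 = 0.062500.
d = −0.5·ln(0.562500) − 0.25·ln(0.875000) = −0.5·(-0.575364) − 0.25·(-0.133531) = 0.3211.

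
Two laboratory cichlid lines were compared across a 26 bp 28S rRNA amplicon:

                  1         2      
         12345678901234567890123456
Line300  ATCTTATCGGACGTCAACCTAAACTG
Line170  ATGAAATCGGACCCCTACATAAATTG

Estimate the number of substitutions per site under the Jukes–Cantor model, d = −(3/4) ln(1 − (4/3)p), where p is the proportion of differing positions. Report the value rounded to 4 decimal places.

0.3961

Mismatches occur at site 3 (C/G), site 4 (T/A), site 5 (T/A), site 13 (G/C), site 14 (T/C), site 16 (A/T), site 19 (C/A), site 24 (C/T).
p = 8/26 = 0.307692.
d = −0.75 · ln(1 − (4/3)·0.307692) = −0.75 · ln(0.589744) = −0.75 · (-0.528067) = 0.3961.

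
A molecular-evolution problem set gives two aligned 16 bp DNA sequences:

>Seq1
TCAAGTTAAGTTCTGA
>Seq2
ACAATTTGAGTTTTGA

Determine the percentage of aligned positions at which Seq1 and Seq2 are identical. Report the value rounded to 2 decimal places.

Differing sites — 1:T/A; 5:G/T; 8:A/G; 13:C/T.
12 of the 16 sites match, so the percent identity is 12/16 × 100 = 75.00%.

75.00%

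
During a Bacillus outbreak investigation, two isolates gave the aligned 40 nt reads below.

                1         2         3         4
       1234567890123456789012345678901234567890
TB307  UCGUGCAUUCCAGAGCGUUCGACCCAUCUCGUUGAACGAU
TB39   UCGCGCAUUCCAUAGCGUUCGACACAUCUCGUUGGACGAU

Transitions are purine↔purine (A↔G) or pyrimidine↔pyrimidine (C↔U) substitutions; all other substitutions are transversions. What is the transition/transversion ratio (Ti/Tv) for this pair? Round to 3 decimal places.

The sequences differ at positions 4 (U/C, transition), 13 (G/U, transversion), 24 (C/A, transversion), 35 (A/G, transition).
Of the 4 differences, 2 transitions and 2 transversions, so Ti/Tv = 2/2 = 1.000.

1.000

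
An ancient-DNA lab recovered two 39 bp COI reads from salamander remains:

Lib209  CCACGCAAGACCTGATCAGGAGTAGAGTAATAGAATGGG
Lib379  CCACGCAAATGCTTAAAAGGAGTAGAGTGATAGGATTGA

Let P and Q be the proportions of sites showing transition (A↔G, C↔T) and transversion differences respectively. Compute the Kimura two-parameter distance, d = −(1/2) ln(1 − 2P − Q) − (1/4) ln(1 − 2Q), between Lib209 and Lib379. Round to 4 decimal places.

Differing sites — 9:G/A (Ti); 10:A/T (Tv); 11:C/G (Tv); 14:G/T (Tv); 16:T/A (Tv); 17:C/A (Tv); 29:A/G (Ti); 34:A/G (Ti); 37:G/T (Tv); 39:G/A (Ti).
Of the 10 differences, 4 transitions and 6 transversions over 39 sites: P = 4/39 = 0.102564, Q = 6/39 = 0.153846.
d = −0.5·ln(0.641026) − 0.25·ln(0.692308) = −0.5·(-0.444685) − 0.25·(-0.367724) = 0.3143.

0.3143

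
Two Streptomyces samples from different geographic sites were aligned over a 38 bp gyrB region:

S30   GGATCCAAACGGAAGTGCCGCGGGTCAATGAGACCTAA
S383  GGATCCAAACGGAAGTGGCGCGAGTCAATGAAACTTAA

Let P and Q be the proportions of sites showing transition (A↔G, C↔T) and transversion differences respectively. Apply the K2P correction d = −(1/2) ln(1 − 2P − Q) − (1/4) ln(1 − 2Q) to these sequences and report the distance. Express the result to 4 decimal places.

Differing sites — 18:C/G (Tv); 23:G/A (Ti); 32:G/A (Ti); 35:C/T (Ti).
Of the 4 differences, 3 transitions and 1 transversion over 38 sites: P = 3/38 = 0.078947, Q = 1/38 = 0.026316.
d = −0.5·ln(0.815790) − 0.25·ln(0.947368) = −0.5·(-0.203598) − 0.25·(-0.054068) = 0.1153.

0.1153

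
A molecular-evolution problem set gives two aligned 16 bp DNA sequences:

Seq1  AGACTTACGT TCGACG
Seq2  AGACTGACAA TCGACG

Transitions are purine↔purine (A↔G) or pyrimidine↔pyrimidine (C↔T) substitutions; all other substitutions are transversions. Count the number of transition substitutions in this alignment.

1

Mismatches occur at site 6 (T↔G, transversion), site 9 (G↔A, transition), site 10 (T↔A, transversion).
Of the 3 differences, 1 transition and 2 transversions, so the answer is 1.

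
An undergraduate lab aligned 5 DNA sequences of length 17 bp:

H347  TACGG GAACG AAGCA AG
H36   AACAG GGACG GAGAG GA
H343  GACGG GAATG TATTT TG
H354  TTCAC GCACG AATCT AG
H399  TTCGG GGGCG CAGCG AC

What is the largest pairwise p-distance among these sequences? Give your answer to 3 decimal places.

0.647

Pairwise Hamming distances:
  H347 vs H36: 8
  H347 vs H343: 7
  H347 vs H354: 6
  H347 vs H399: 6
  H36 vs H343: 10
  H36 vs H354: 10
  H36 vs H399: 8
  H343 vs H354: 9
  H343 vs H399: 11
  H354 vs H399: 8
The largest is 11 mismatches, between H343 and H399; p = 11/17 = 0.647.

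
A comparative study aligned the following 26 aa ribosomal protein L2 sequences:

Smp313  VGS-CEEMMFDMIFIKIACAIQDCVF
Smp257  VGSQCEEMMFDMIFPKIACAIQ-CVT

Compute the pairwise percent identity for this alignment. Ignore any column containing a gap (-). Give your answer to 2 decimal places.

Excluding the 2 gap columns leaves 24 comparable sites.
The sequences differ at positions 15 (I/P), 26 (F/T).
22 of the 24 comparable sites match, so the percent identity is 22/24 × 100 = 91.67%.

91.67%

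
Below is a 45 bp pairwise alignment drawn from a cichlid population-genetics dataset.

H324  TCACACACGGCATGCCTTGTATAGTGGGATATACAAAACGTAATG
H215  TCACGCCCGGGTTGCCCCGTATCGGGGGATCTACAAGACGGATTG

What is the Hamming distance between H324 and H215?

The sequences differ at positions 5 (A/G), 7 (A/C), 11 (C/G), 12 (A/T), 17 (T/C), 18 (T/C), 23 (A/C), 25 (T/G), 31 (A/C), 37 (A/G), 41 (T/G), 43 (A/T).
That gives 12 mismatches out of 45 aligned sites, so the Hamming distance is 12.

12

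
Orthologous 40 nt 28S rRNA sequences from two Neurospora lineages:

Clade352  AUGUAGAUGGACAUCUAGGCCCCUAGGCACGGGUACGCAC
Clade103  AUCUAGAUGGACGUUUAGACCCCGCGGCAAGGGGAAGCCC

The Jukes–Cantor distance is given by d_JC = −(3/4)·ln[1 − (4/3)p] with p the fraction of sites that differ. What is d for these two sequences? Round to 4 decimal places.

The sequences differ at positions 3 (G/C), 13 (A/G), 15 (C/U), 19 (G/A), 24 (U/G), 25 (A/C), 30 (C/A), 34 (U/G), 36 (C/A), 39 (A/C).
p = 10/40 = 0.250000.
d = −0.75 · ln(1 − (4/3)·0.250000) = −0.75 · ln(0.666667) = −0.75 · (-0.405465) = 0.3041.

0.3041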